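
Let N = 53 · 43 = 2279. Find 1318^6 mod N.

1473

Mod 53: 1318 ≡ 46; 46^6 ≡ 42 (mod 53).
Mod 43: 1318 ≡ 28; 28^6 ≡ 11 (mod 43).
Combine by CRT: x ≡ 42 (mod 53), x ≡ 11 (mod 43) ⇒ x ≡ 1473 (mod 2279).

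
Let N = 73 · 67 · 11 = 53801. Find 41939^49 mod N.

34999

Mod 73: 41939 ≡ 37; 37^49 ≡ 32 (mod 73).
Mod 67: 41939 ≡ 64; 64^49 ≡ 25 (mod 67).
Mod 11: 41939 ≡ 7; by Fermat, exponent reduces to 49 mod 10 = 9; 7^9 ≡ 8 (mod 11).
Combine by CRT: x ≡ 32 (mod 73), x ≡ 25 (mod 67), x ≡ 8 (mod 11) ⇒ x ≡ 34999 (mod 53801).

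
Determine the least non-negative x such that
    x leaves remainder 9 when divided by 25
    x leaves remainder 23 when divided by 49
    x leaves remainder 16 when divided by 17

From x ≡ 9 (mod 25) write x = 9 + 25t. Substituting into x ≡ 23 (mod 49) gives 25t ≡ 14 (mod 49), and since 25⁻¹ ≡ 2 (mod 49), t ≡ 28. Hence x ≡ 9 + 25·28 = 709 (mod 1225).
From x ≡ 709 (mod 1225) write x = 709 + 1225t. Substituting into x ≡ 16 (mod 17) gives 1225t ≡ 4 (mod 17), and since 1⁻¹ ≡ 1 (mod 17), t ≡ 4. Hence x ≡ 709 + 1225·4 = 5609 (mod 20825).

5609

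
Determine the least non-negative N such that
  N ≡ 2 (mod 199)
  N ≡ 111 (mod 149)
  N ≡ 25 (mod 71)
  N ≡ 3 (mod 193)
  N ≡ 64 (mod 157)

Combine the congruences pairwise.
From N ≡ 2 (mod 199) write N = 2 + 199t. Substituting into N ≡ 111 (mod 149) gives 199t ≡ 109 (mod 149), and since 50⁻¹ ≡ 3 (mod 149), t ≡ 29. Hence N ≡ 2 + 199·29 = 5773 (mod 29651).
From N ≡ 5773 (mod 29651) write N = 5773 + 29651t. Substituting into N ≡ 25 (mod 71) gives 29651t ≡ 3 (mod 71), and since 44⁻¹ ≡ 21 (mod 71), t ≡ 63. Hence N ≡ 5773 + 29651·63 = 1873786 (mod 2105221).
From N ≡ 1873786 (mod 2105221) write N = 1873786 + 2105221t. Substituting into N ≡ 3 (mod 193) gives 2105221t ≡ 54 (mod 193), and since 170⁻¹ ≡ 151 (mod 193), t ≡ 48. Hence N ≡ 1873786 + 2105221·48 = 102924394 (mod 406307653).
From N ≡ 102924394 (mod 406307653) write N = 102924394 + 406307653t. Substituting into N ≡ 64 (mod 157) gives 406307653t ≡ 3 (mod 157), and since 131⁻¹ ≡ 6 (mod 157), t ≡ 18. Hence N ≡ 102924394 + 406307653·18 = 7416462148 (mod 63790301521).

7416462148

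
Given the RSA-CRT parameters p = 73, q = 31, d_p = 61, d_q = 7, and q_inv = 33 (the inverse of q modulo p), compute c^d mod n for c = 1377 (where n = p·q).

m₁ = c^(d_p) mod p: c ≡ 63 (mod 73), and 63^61 mod 73 = 10.
m₂ = c^(d_q) mod q: c ≡ 13 (mod 31), and 13^7 mod 31 = 22.
h = q_inv·(m₁ − m₂) mod p = 33·(10 − 22) mod 73 = 42.
m = m₂ + h·q = 22 + 42·31 = 1324.

1324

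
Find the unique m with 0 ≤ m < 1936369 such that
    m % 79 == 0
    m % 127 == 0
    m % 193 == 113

913003

Combine the congruences pairwise.
From m ≡ 0 (mod 79) write m = 0 + 79t. Substituting into m ≡ 0 (mod 127) gives 79t ≡ 0 (mod 127), and since 79⁻¹ ≡ 82 (mod 127), t ≡ 0. Hence m ≡ 0 + 79·0 = 0 (mod 10033).
From m ≡ 0 (mod 10033) write m = 0 + 10033t. Substituting into m ≡ 113 (mod 193) gives 10033t ≡ 113 (mod 193), and since 190⁻¹ ≡ 64 (mod 193), t ≡ 91. Hence m ≡ 0 + 10033·91 = 913003 (mod 1936369).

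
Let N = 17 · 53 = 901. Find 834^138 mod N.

Mod 17: 834 ≡ 1; by Fermat, exponent reduces to 138 mod 16 = 10; 1^10 ≡ 1 (mod 17).
Mod 53: 834 ≡ 39; by Fermat, exponent reduces to 138 mod 52 = 34; 39^34 ≡ 25 (mod 53).
Combine by CRT: x ≡ 1 (mod 17), x ≡ 25 (mod 53) ⇒ x ≡ 290 (mod 901).

290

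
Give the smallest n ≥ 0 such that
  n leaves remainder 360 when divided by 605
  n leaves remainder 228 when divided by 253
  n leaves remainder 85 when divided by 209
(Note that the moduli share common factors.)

36660

Combine the congruences pairwise.
gcd(605, 253) = 11 and 11 | (228 − 360), so the pair is consistent; merging gives n ≡ 8830 (mod 13915), where 13915 = lcm(605, 253).
gcd(13915, 209) = 11 and 11 | (85 − 8830), so the pair is consistent; merging gives n ≡ 36660 (mod 264385), where 264385 = lcm(13915, 209).
The solution is unique modulo lcm(605, 253, 209) = 264385.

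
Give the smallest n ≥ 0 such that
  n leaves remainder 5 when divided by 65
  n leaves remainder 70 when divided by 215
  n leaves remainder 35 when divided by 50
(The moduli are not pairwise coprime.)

19635

gcd(65, 215) = 5 and 5 | (70 − 5), so the pair is consistent; merging gives n ≡ 70 (mod 2795), where 2795 = lcm(65, 215).
gcd(2795, 50) = 5 and 5 | (35 − 70), so the pair is consistent; merging gives n ≡ 19635 (mod 27950), where 27950 = lcm(2795, 50).
The solution is unique modulo lcm(65, 215, 50) = 27950.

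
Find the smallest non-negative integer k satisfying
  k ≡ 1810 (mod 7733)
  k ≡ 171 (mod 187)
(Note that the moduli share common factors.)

Combine the congruences pairwise.
gcd(7733, 187) = 11 and 11 | (171 − 1810), so the pair is consistent; merging gives k ≡ 94606 (mod 131461), where 131461 = lcm(7733, 187).
The solution is unique modulo lcm(7733, 187) = 131461.

94606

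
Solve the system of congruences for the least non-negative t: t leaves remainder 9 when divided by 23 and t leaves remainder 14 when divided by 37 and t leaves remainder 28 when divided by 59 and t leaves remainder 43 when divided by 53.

89295

Combine the congruences pairwise.
From t ≡ 9 (mod 23) write t = 9 + 23s. Substituting into t ≡ 14 (mod 37) gives 23s ≡ 5 (mod 37), and since 23⁻¹ ≡ 29 (mod 37), s ≡ 34. Hence t ≡ 9 + 23·34 = 791 (mod 851).
From t ≡ 791 (mod 851) write t = 791 + 851s. Substituting into t ≡ 28 (mod 59) gives 851s ≡ 4 (mod 59), and since 25⁻¹ ≡ 26 (mod 59), s ≡ 45. Hence t ≡ 791 + 851·45 = 39086 (mod 50209).
From t ≡ 39086 (mod 50209) write t = 39086 + 50209s. Substituting into t ≡ 43 (mod 53) gives 50209s ≡ 18 (mod 53), and since 18⁻¹ ≡ 3 (mod 53), s ≡ 1. Hence t ≡ 39086 + 50209·1 = 89295 (mod 2661077).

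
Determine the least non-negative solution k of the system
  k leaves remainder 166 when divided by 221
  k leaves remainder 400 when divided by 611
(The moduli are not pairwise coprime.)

Combine the congruences pairwise.
gcd(221, 611) = 13 and 13 | (400 − 166), so the pair is consistent; merging gives k ≡ 8343 (mod 10387), where 10387 = lcm(221, 611).
The solution is unique modulo lcm(221, 611) = 10387.

8343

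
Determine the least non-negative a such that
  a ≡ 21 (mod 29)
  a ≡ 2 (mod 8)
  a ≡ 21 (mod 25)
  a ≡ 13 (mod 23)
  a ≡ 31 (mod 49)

Combine the congruences pairwise.
From a ≡ 21 (mod 29) write a = 21 + 29t. Substituting into a ≡ 2 (mod 8) gives 29t ≡ 5 (mod 8), and since 5⁻¹ ≡ 5 (mod 8), t ≡ 1. Hence a ≡ 21 + 29·1 = 50 (mod 232).
From a ≡ 50 (mod 232) write a = 50 + 232t. Substituting into a ≡ 21 (mod 25) gives 232t ≡ 21 (mod 25), and since 7⁻¹ ≡ 18 (mod 25), t ≡ 3. Hence a ≡ 50 + 232·3 = 746 (mod 5800).
From a ≡ 746 (mod 5800) write a = 746 + 5800t. Substituting into a ≡ 13 (mod 23) gives 5800t ≡ 3 (mod 23), and since 4⁻¹ ≡ 6 (mod 23), t ≡ 18. Hence a ≡ 746 + 5800·18 = 105146 (mod 133400).
From a ≡ 105146 (mod 133400) write a = 105146 + 133400t. Substituting into a ≡ 31 (mod 49) gives 133400t ≡ 39 (mod 49), and since 22⁻¹ ≡ 29 (mod 49), t ≡ 4. Hence a ≡ 105146 + 133400·4 = 638746 (mod 6536600).

638746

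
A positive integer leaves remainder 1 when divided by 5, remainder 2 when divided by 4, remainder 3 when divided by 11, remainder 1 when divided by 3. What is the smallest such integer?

From k ≡ 1 (mod 5) write k = 1 + 5t. Substituting into k ≡ 2 (mod 4) gives 5t ≡ 1 (mod 4), and since 1⁻¹ ≡ 1 (mod 4), t ≡ 1. Hence k ≡ 1 + 5·1 = 6 (mod 20).
From k ≡ 6 (mod 20) write k = 6 + 20t. Substituting into k ≡ 3 (mod 11) gives 20t ≡ 8 (mod 11), and since 9⁻¹ ≡ 5 (mod 11), t ≡ 7. Hence k ≡ 6 + 20·7 = 146 (mod 220).
From k ≡ 146 (mod 220) write k = 146 + 220t. Substituting into k ≡ 1 (mod 3) gives 220t ≡ 2 (mod 3), and since 1⁻¹ ≡ 1 (mod 3), t ≡ 2. Hence k ≡ 146 + 220·2 = 586 (mod 660).

586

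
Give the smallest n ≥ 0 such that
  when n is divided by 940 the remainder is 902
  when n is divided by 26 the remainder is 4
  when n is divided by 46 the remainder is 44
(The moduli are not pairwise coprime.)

248122

gcd(940, 26) = 2 and 2 | (4 − 902), so the pair is consistent; merging gives n ≡ 3722 (mod 12220), where 12220 = lcm(940, 26).
gcd(12220, 46) = 2 and 2 | (44 − 3722), so the pair is consistent; merging gives n ≡ 248122 (mod 281060), where 281060 = lcm(12220, 46).
The solution is unique modulo lcm(940, 26, 46) = 281060.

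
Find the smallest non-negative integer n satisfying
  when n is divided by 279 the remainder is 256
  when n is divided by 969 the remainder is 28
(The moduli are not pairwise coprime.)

gcd(279, 969) = 3 and 3 | (28 − 256), so the pair is consistent; merging gives n ≡ 42664 (mod 90117), where 90117 = lcm(279, 969).
The solution is unique modulo lcm(279, 969) = 90117.

42664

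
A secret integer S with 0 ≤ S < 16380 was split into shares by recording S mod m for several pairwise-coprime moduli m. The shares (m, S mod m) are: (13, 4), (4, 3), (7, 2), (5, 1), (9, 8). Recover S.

Combine the congruences pairwise.
From S ≡ 4 (mod 13) write S = 4 + 13t. Substituting into S ≡ 3 (mod 4) gives 13t ≡ 3 (mod 4), and since 1⁻¹ ≡ 1 (mod 4), t ≡ 3. Hence S ≡ 4 + 13·3 = 43 (mod 52).
From S ≡ 43 (mod 52) write S = 43 + 52t. Substituting into S ≡ 2 (mod 7) gives 52t ≡ 1 (mod 7), and since 3⁻¹ ≡ 5 (mod 7), t ≡ 5. Hence S ≡ 43 + 52·5 = 303 (mod 364).
From S ≡ 303 (mod 364) write S = 303 + 364t. Substituting into S ≡ 1 (mod 5) gives 364t ≡ 3 (mod 5), and since 4⁻¹ ≡ 4 (mod 5), t ≡ 2. Hence S ≡ 303 + 364·2 = 1031 (mod 1820).
From S ≡ 1031 (mod 1820) write S = 1031 + 1820t. Substituting into S ≡ 8 (mod 9) gives 1820t ≡ 3 (mod 9), and since 2⁻¹ ≡ 5 (mod 9), t ≡ 6. Hence S ≡ 1031 + 1820·6 = 11951 (mod 16380).

11951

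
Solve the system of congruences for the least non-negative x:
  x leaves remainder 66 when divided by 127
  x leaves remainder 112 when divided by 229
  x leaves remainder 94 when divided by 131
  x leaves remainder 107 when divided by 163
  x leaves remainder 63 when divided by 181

The moduli are pairwise coprime; N = 127·229·131·163·181 = 112402683119.
N/127 = 885060497; 885060497 ≡ 37 (mod 127); 37·103 ≡ 1, so inverse 103.
N/229 = 490841411; 490841411 ≡ 63 (mod 229); 63·40 ≡ 1, so inverse 40.
N/131 = 858035749; 858035749 ≡ 28 (mod 131); 28·117 ≡ 1, so inverse 117.
N/163 = 689587013; 689587013 ≡ 28 (mod 163); 28·99 ≡ 1, so inverse 99.
N/181 = 621009299; 621009299 ≡ 109 (mod 181); 109·93 ≡ 1, so inverse 93.
x ≡ 66·885060497·103 + 112·490841411·40 + 94·858035749·117 + 107·689587013·99 + 63·621009299·93 = 28595576658938.
28595576658938 mod 112402683119 = 45295146712.

45295146712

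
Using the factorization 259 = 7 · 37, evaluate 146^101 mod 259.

13

Mod 7: 146 ≡ 6; by Fermat, exponent reduces to 101 mod 6 = 5; 6^5 ≡ 6 (mod 7).
Mod 37: 146 ≡ 35; by Fermat, exponent reduces to 101 mod 36 = 29; 35^29 ≡ 13 (mod 37).
Combine by CRT: x ≡ 6 (mod 7), x ≡ 13 (mod 37) ⇒ x ≡ 13 (mod 259).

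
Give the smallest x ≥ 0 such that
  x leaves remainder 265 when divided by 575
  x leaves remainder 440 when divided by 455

16365

gcd(575, 455) = 5 and 5 | (440 − 265), so the pair is consistent; merging gives x ≡ 16365 (mod 52325), where 52325 = lcm(575, 455).
The solution is unique modulo lcm(575, 455) = 52325.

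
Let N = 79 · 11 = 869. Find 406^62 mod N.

Mod 79: 406 ≡ 11; 11^62 ≡ 2 (mod 79).
Mod 11: 406 ≡ 10; by Fermat, exponent reduces to 62 mod 10 = 2; 10^2 ≡ 1 (mod 11).
Combine by CRT: x ≡ 2 (mod 79), x ≡ 1 (mod 11) ⇒ x ≡ 397 (mod 869).

397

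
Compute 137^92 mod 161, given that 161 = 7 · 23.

93

Mod 7: 137 ≡ 4; by Fermat, exponent reduces to 92 mod 6 = 2; 4^2 ≡ 2 (mod 7).
Mod 23: 137 ≡ 22; by Fermat, exponent reduces to 92 mod 22 = 4; 22^4 ≡ 1 (mod 23).
Combine by CRT: x ≡ 2 (mod 7), x ≡ 1 (mod 23) ⇒ x ≡ 93 (mod 161).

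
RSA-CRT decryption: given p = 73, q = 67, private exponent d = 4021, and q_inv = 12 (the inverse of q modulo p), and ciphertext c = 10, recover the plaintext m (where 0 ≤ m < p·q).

2399

d_p = d mod (p−1) = 4021 mod 72 = 61; d_q = d mod (q−1) = 61.
m₁ = c^(d_p) mod p: c ≡ 10 (mod 73), and 10^61 mod 73 = 63.
m₂ = c^(d_q) mod q: c ≡ 10 (mod 67), and 10^61 mod 67 = 54.
h = q_inv·(m₁ − m₂) mod p = 12·(63 − 54) mod 73 = 35.
m = m₂ + h·q = 54 + 35·67 = 2399.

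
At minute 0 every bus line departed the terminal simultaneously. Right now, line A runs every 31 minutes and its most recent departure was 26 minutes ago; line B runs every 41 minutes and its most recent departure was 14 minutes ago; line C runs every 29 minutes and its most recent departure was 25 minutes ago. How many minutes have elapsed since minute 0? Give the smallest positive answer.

From t ≡ 26 (mod 31) write t = 26 + 31s. Substituting into t ≡ 14 (mod 41) gives 31s ≡ 29 (mod 41), and since 31⁻¹ ≡ 4 (mod 41), s ≡ 34. Hence t ≡ 26 + 31·34 = 1080 (mod 1271).
From t ≡ 1080 (mod 1271) write t = 1080 + 1271s. Substituting into t ≡ 25 (mod 29) gives 1271s ≡ 18 (mod 29), and since 24⁻¹ ≡ 23 (mod 29), s ≡ 8. Hence t ≡ 1080 + 1271·8 = 11248 (mod 36859).

11248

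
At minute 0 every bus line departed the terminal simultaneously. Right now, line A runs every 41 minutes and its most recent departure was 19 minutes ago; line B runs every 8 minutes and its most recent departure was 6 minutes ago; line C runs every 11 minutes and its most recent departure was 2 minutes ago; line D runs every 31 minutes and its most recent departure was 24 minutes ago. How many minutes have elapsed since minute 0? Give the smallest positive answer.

37534

Combine the congruences pairwise.
From t ≡ 19 (mod 41) write t = 19 + 41s. Substituting into t ≡ 6 (mod 8) gives 41s ≡ 3 (mod 8), and since 1⁻¹ ≡ 1 (mod 8), s ≡ 3. Hence t ≡ 19 + 41·3 = 142 (mod 328).
From t ≡ 142 (mod 328) write t = 142 + 328s. Substituting into t ≡ 2 (mod 11) gives 328s ≡ 3 (mod 11), and since 9⁻¹ ≡ 5 (mod 11), s ≡ 4. Hence t ≡ 142 + 328·4 = 1454 (mod 3608).
From t ≡ 1454 (mod 3608) write t = 1454 + 3608s. Substituting into t ≡ 24 (mod 31) gives 3608s ≡ 27 (mod 31), and since 12⁻¹ ≡ 13 (mod 31), s ≡ 10. Hence t ≡ 1454 + 3608·10 = 37534 (mod 111848).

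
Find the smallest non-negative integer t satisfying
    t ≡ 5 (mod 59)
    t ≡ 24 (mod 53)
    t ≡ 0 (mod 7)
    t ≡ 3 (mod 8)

119539

The moduli are pairwise coprime; N = 59·53·7·8 = 175112.
N/59 = 2968; 2968 ≡ 18 (mod 59); 18·23 ≡ 1, so inverse 23.
N/53 = 3304; 3304 ≡ 18 (mod 53); 18·3 ≡ 1, so inverse 3.
N/7 = 25016; 25016 ≡ 5 (mod 7); 5·3 ≡ 1, so inverse 3.
N/8 = 21889; 21889 ≡ 1 (mod 8), inverse 1.
t ≡ 5·2968·23 + 24·3304·3 + 0·25016·3 + 3·21889·1 = 644875.
644875 mod 175112 = 119539.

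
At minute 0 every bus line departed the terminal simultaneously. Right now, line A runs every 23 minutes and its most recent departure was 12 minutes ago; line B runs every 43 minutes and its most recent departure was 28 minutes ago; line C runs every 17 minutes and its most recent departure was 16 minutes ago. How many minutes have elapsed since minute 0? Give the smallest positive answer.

8499

The moduli are pairwise coprime; N = 23·43·17 = 16813.
N/23 = 731; 731 ≡ 18 (mod 23); 18·9 ≡ 1, so inverse 9.
N/43 = 391; 391 ≡ 4 (mod 43); 4·11 ≡ 1, so inverse 11.
N/17 = 989; 989 ≡ 3 (mod 17); 3·6 ≡ 1, so inverse 6.
t ≡ 12·731·9 + 28·391·11 + 16·989·6 = 294320.
294320 mod 16813 = 8499.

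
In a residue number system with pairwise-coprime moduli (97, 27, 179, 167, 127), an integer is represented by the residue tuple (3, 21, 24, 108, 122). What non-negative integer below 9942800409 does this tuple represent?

6001170492

From x ≡ 3 (mod 97) write x = 3 + 97t. Substituting into x ≡ 21 (mod 27) gives 97t ≡ 18 (mod 27), and since 16⁻¹ ≡ 22 (mod 27), t ≡ 18. Hence x ≡ 3 + 97·18 = 1749 (mod 2619).
From x ≡ 1749 (mod 2619) write x = 1749 + 2619t. Substituting into x ≡ 24 (mod 179) gives 2619t ≡ 65 (mod 179), and since 113⁻¹ ≡ 160 (mod 179), t ≡ 18. Hence x ≡ 1749 + 2619·18 = 48891 (mod 468801).
From x ≡ 48891 (mod 468801) write x = 48891 + 468801t. Substituting into x ≡ 108 (mod 167) gives 468801t ≡ 148 (mod 167), and since 32⁻¹ ≡ 47 (mod 167), t ≡ 109. Hence x ≡ 48891 + 468801·109 = 51148200 (mod 78289767).
From x ≡ 51148200 (mod 78289767) write x = 51148200 + 78289767t. Substituting into x ≡ 122 (mod 127) gives 78289767t ≡ 29 (mod 127), and since 109⁻¹ ≡ 7 (mod 127), t ≡ 76. Hence x ≡ 51148200 + 78289767·76 = 6001170492 (mod 9942800409).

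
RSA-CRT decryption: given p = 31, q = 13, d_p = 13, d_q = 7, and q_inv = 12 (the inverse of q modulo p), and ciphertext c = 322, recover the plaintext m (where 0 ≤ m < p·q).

m₁ = c^(d_p) mod p: c ≡ 12 (mod 31), and 12^13 mod 31 = 17.
m₂ = c^(d_q) mod q: c ≡ 10 (mod 13), and 10^7 mod 13 = 10.
h = q_inv·(m₁ − m₂) mod p = 12·(17 − 10) mod 31 = 22.
m = m₂ + h·q = 10 + 22·13 = 296.

296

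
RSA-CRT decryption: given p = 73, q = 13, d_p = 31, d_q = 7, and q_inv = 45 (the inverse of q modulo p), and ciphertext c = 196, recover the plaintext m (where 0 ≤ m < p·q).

742

m₁ = c^(d_p) mod p: c ≡ 50 (mod 73), and 50^31 mod 73 = 12.
m₂ = c^(d_q) mod q: c ≡ 1 (mod 13), and 1^7 mod 13 = 1.
h = q_inv·(m₁ − m₂) mod p = 45·(12 − 1) mod 73 = 57.
m = m₂ + h·q = 1 + 57·13 = 742.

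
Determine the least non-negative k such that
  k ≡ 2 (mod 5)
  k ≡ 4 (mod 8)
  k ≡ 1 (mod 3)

From k ≡ 2 (mod 5) write k = 2 + 5t. Substituting into k ≡ 4 (mod 8) gives 5t ≡ 2 (mod 8), and since 5⁻¹ ≡ 5 (mod 8), t ≡ 2. Hence k ≡ 2 + 5·2 = 12 (mod 40).
From k ≡ 12 (mod 40) write k = 12 + 40t. Substituting into k ≡ 1 (mod 3) gives 40t ≡ 1 (mod 3), and since 1⁻¹ ≡ 1 (mod 3), t ≡ 1. Hence k ≡ 12 + 40·1 = 52 (mod 120).

52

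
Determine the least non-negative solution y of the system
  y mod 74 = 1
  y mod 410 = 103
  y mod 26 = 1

gcd(74, 410) = 2 and 2 | (103 − 1), so the pair is consistent; merging gives y ≡ 1333 (mod 15170), where 15170 = lcm(74, 410).
gcd(15170, 26) = 2 and 2 | (1 − 1333), so the pair is consistent; merging gives y ≡ 92353 (mod 197210), where 197210 = lcm(15170, 26).
The solution is unique modulo lcm(74, 410, 26) = 197210.

92353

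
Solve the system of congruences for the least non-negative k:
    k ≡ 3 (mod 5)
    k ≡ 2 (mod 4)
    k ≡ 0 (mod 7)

The moduli are pairwise coprime; N = 5·4·7 = 140.
N/5 = 28; 28 ≡ 3 (mod 5); 3·2 ≡ 1, so inverse 2.
N/4 = 35; 35 ≡ 3 (mod 4); 3·3 ≡ 1, so inverse 3.
N/7 = 20; 20 ≡ 6 (mod 7); 6·6 ≡ 1, so inverse 6.
k ≡ 3·28·2 + 2·35·3 + 0·20·6 = 378.
378 mod 140 = 98.

98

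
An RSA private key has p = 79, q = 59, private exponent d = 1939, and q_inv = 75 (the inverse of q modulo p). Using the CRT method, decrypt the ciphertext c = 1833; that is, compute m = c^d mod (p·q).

d_p = d mod (p−1) = 1939 mod 78 = 67; d_q = d mod (q−1) = 25.
m₁ = c^(d_p) mod p: c ≡ 16 (mod 79), and 16^67 mod 79 = 42.
m₂ = c^(d_q) mod q: c ≡ 4 (mod 59), and 4^25 mod 59 = 3.
h = q_inv·(m₁ − m₂) mod p = 75·(42 − 3) mod 79 = 2.
m = m₂ + h·q = 3 + 2·59 = 121.

121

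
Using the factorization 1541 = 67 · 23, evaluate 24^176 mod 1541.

Mod 67: 24 ≡ 24; by Fermat, exponent reduces to 176 mod 66 = 44; 24^44 ≡ 1 (mod 67).
Mod 23: 24 ≡ 1; since 22 | 176, by Fermat 1^176 ≡ 1 (mod 23).
Combine by CRT: x ≡ 1 (mod 67), x ≡ 1 (mod 23) ⇒ x ≡ 1 (mod 1541).

1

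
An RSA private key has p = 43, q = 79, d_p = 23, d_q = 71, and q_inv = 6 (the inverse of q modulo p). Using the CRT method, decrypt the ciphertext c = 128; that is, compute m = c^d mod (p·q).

816

m₁ = c^(d_p) mod p: c ≡ 42 (mod 43), and 42^23 mod 43 = 42.
m₂ = c^(d_q) mod q: c ≡ 49 (mod 79), and 49^71 mod 79 = 26.
h = q_inv·(m₁ − m₂) mod p = 6·(42 − 26) mod 43 = 10.
m = m₂ + h·q = 26 + 10·79 = 816.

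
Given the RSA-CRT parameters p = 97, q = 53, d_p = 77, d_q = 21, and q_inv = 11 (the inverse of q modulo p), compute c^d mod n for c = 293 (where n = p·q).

m₁ = c^(d_p) mod p: c ≡ 2 (mod 97), and 2^77 mod 97 = 65.
m₂ = c^(d_q) mod q: c ≡ 28 (mod 53), and 28^21 mod 53 = 13.
h = q_inv·(m₁ − m₂) mod p = 11·(65 − 13) mod 97 = 87.
m = m₂ + h·q = 13 + 87·53 = 4624.

4624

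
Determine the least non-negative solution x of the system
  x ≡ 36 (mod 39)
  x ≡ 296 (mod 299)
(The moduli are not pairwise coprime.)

gcd(39, 299) = 13 and 13 | (296 − 36), so the pair is consistent; merging gives x ≡ 894 (mod 897), where 897 = lcm(39, 299).
The solution is unique modulo lcm(39, 299) = 897.

894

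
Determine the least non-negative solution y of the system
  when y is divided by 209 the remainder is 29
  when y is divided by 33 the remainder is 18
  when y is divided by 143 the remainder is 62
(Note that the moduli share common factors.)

gcd(209, 33) = 11 and 11 | (18 − 29), so the pair is consistent; merging gives y ≡ 447 (mod 627), where 627 = lcm(209, 33).
gcd(627, 143) = 11 and 11 | (62 − 447), so the pair is consistent; merging gives y ≡ 4209 (mod 8151), where 8151 = lcm(627, 143).
The solution is unique modulo lcm(209, 33, 143) = 8151.

4209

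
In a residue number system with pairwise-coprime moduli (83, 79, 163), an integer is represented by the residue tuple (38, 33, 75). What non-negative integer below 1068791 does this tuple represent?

804806

The moduli are pairwise coprime; N = 83·79·163 = 1068791.
N/83 = 12877; 12877 ≡ 12 (mod 83); 12·7 ≡ 1, so inverse 7.
N/79 = 13529; 13529 ≡ 20 (mod 79); 20·4 ≡ 1, so inverse 4.
N/163 = 6557; 6557 ≡ 37 (mod 163); 37·141 ≡ 1, so inverse 141.
x ≡ 38·12877·7 + 33·13529·4 + 75·6557·141 = 74551385.
74551385 mod 1068791 = 804806.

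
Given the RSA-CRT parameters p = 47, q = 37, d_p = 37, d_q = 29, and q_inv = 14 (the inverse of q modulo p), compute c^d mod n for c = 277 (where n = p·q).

168

m₁ = c^(d_p) mod p: c ≡ 42 (mod 47), and 42^37 mod 47 = 27.
m₂ = c^(d_q) mod q: c ≡ 18 (mod 37), and 18^29 mod 37 = 20.
h = q_inv·(m₁ − m₂) mod p = 14·(27 − 20) mod 47 = 4.
m = m₂ + h·q = 20 + 4·37 = 168.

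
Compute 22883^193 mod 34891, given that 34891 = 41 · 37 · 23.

24270

Mod 41: 22883 ≡ 5; by Fermat, exponent reduces to 193 mod 40 = 33; 5^33 ≡ 39 (mod 41).
Mod 37: 22883 ≡ 17; by Fermat, exponent reduces to 193 mod 36 = 13; 17^13 ≡ 35 (mod 37).
Mod 23: 22883 ≡ 21; by Fermat, exponent reduces to 193 mod 22 = 17; 21^17 ≡ 5 (mod 23).
Combine by CRT: x ≡ 39 (mod 41), x ≡ 35 (mod 37), x ≡ 5 (mod 23) ⇒ x ≡ 24270 (mod 34891).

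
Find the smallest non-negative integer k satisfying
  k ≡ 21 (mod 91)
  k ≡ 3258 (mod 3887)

gcd(91, 3887) = 13 and 13 | (3258 − 21), so the pair is consistent; merging gives k ≡ 11032 (mod 27209), where 27209 = lcm(91, 3887).
The solution is unique modulo lcm(91, 3887) = 27209.

11032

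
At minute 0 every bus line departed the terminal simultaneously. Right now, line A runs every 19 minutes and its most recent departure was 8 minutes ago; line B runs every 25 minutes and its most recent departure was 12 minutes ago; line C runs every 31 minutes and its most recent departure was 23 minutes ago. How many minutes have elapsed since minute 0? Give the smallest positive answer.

14562

From t ≡ 8 (mod 19) write t = 8 + 19s. Substituting into t ≡ 12 (mod 25) gives 19s ≡ 4 (mod 25), and since 19⁻¹ ≡ 4 (mod 25), s ≡ 16. Hence t ≡ 8 + 19·16 = 312 (mod 475).
From t ≡ 312 (mod 475) write t = 312 + 475s. Substituting into t ≡ 23 (mod 31) gives 475s ≡ 21 (mod 31), and since 10⁻¹ ≡ 28 (mod 31), s ≡ 30. Hence t ≡ 312 + 475·30 = 14562 (mod 14725).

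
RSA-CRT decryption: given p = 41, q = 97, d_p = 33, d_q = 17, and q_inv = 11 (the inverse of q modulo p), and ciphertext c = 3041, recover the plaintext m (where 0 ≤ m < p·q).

3555

m₁ = c^(d_p) mod p: c ≡ 7 (mod 41), and 7^33 mod 41 = 29.
m₂ = c^(d_q) mod q: c ≡ 34 (mod 97), and 34^17 mod 97 = 63.
h = q_inv·(m₁ − m₂) mod p = 11·(29 − 63) mod 41 = 36.
m = m₂ + h·q = 63 + 36·97 = 3555.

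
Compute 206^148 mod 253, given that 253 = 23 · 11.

93

Mod 23: 206 ≡ 22; by Fermat, exponent reduces to 148 mod 22 = 16; 22^16 ≡ 1 (mod 23).
Mod 11: 206 ≡ 8; by Fermat, exponent reduces to 148 mod 10 = 8; 8^8 ≡ 5 (mod 11).
Combine by CRT: x ≡ 1 (mod 23), x ≡ 5 (mod 11) ⇒ x ≡ 93 (mod 253).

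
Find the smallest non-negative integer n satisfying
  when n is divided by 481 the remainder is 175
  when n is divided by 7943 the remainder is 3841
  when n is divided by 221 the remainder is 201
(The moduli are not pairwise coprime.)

4928501

gcd(481, 7943) = 13 and 13 | (3841 − 175), so the pair is consistent; merging gives n ≡ 226245 (mod 293891), where 293891 = lcm(481, 7943).
gcd(293891, 221) = 13 and 13 | (201 − 226245), so the pair is consistent; merging gives n ≡ 4928501 (mod 4996147), where 4996147 = lcm(293891, 221).
The solution is unique modulo lcm(481, 7943, 221) = 4996147.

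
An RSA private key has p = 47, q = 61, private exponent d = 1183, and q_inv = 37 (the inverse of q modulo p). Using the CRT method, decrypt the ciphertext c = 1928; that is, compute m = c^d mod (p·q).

1975

d_p = d mod (p−1) = 1183 mod 46 = 33; d_q = d mod (q−1) = 43.
m₁ = c^(d_p) mod p: c ≡ 1 (mod 47), and 1^33 mod 47 = 1.
m₂ = c^(d_q) mod q: c ≡ 37 (mod 61), and 37^43 mod 61 = 23.
h = q_inv·(m₁ − m₂) mod p = 37·(1 − 23) mod 47 = 32.
m = m₂ + h·q = 23 + 32·61 = 1975.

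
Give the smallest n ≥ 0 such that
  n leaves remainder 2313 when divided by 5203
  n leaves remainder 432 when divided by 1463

298884

gcd(5203, 1463) = 11 and 11 | (432 − 2313), so the pair is consistent; merging gives n ≡ 298884 (mod 691999), where 691999 = lcm(5203, 1463).
The solution is unique modulo lcm(5203, 1463) = 691999.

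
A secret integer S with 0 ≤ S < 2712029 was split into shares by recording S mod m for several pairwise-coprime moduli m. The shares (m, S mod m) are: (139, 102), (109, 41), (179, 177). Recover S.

The moduli are pairwise coprime; N = 139·109·179 = 2712029.
N/139 = 19511; 19511 ≡ 51 (mod 139); 51·30 ≡ 1, so inverse 30.
N/109 = 24881; 24881 ≡ 29 (mod 109); 29·94 ≡ 1, so inverse 94.
N/179 = 15151; 15151 ≡ 115 (mod 179); 115·165 ≡ 1, so inverse 165.
S ≡ 102·19511·30 + 41·24881·94 + 177·15151·165 = 598079989.
598079989 mod 2712029 = 1433609.

1433609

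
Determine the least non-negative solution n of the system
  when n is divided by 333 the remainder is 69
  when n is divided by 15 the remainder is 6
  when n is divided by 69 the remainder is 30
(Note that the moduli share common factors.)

3066

gcd(333, 15) = 3 and 3 | (6 − 69), so the pair is consistent; merging gives n ≡ 1401 (mod 1665), where 1665 = lcm(333, 15).
gcd(1665, 69) = 3 and 3 | (30 − 1401), so the pair is consistent; merging gives n ≡ 3066 (mod 38295), where 38295 = lcm(1665, 69).
The solution is unique modulo lcm(333, 15, 69) = 38295.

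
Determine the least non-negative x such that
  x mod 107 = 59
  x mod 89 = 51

5302

From x ≡ 59 (mod 107) write x = 59 + 107t. Substituting into x ≡ 51 (mod 89) gives 107t ≡ 81 (mod 89), and since 18⁻¹ ≡ 5 (mod 89), t ≡ 49. Hence x ≡ 59 + 107·49 = 5302 (mod 9523).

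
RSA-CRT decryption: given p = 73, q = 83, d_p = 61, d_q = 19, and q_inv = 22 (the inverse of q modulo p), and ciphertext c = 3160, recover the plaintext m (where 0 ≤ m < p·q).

m₁ = c^(d_p) mod p: c ≡ 21 (mod 73), and 21^61 mod 73 = 52.
m₂ = c^(d_q) mod q: c ≡ 6 (mod 83), and 6^19 mod 83 = 24.
h = q_inv·(m₁ − m₂) mod p = 22·(52 − 24) mod 73 = 32.
m = m₂ + h·q = 24 + 32·83 = 2680.

2680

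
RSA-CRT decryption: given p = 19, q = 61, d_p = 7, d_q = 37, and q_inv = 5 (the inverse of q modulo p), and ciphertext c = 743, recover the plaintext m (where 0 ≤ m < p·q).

926

m₁ = c^(d_p) mod p: c ≡ 2 (mod 19), and 2^7 mod 19 = 14.
m₂ = c^(d_q) mod q: c ≡ 11 (mod 61), and 11^37 mod 61 = 11.
h = q_inv·(m₁ − m₂) mod p = 5·(14 − 11) mod 19 = 15.
m = m₂ + h·q = 11 + 15·61 = 926.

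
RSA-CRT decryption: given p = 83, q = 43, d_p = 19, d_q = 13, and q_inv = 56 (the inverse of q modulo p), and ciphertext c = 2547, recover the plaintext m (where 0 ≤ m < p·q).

m₁ = c^(d_p) mod p: c ≡ 57 (mod 83), and 57^19 mod 83 = 19.
m₂ = c^(d_q) mod q: c ≡ 10 (mod 43), and 10^13 mod 43 = 38.
h = q_inv·(m₁ − m₂) mod p = 56·(19 − 38) mod 83 = 15.
m = m₂ + h·q = 38 + 15·43 = 683.

683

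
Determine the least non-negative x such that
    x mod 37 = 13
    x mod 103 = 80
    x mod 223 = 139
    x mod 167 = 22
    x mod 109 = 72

4667150191

The moduli are pairwise coprime; N = 37·103·223·167·109 = 15469874159.
N/37 = 418104707; 418104707 ≡ 8 (mod 37); 8·14 ≡ 1, so inverse 14.
N/103 = 150192953; 150192953 ≡ 1 (mod 103), inverse 1.
N/223 = 69371633; 69371633 ≡ 124 (mod 223); 124·9 ≡ 1, so inverse 9.
N/167 = 92633977; 92633977 ≡ 79 (mod 167); 79·74 ≡ 1, so inverse 74.
N/109 = 141925451; 141925451 ≡ 39 (mod 109); 39·14 ≡ 1, so inverse 14.
x ≡ 13·418104707·14 + 80·150192953·1 + 139·69371633·9 + 22·92633977·74 + 72·141925451·14 = 468763374961.
468763374961 mod 15469874159 = 4667150191.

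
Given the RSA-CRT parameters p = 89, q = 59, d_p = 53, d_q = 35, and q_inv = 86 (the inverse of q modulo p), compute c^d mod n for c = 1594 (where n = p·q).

591

m₁ = c^(d_p) mod p: c ≡ 81 (mod 89), and 81^53 mod 89 = 57.
m₂ = c^(d_q) mod q: c ≡ 1 (mod 59), and 1^35 mod 59 = 1.
h = q_inv·(m₁ − m₂) mod p = 86·(57 − 1) mod 89 = 10.
m = m₂ + h·q = 1 + 10·59 = 591.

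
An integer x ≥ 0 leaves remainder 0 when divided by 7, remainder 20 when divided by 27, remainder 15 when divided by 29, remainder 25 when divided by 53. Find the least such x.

From x ≡ 0 (mod 7) write x = 0 + 7t. Substituting into x ≡ 20 (mod 27) gives 7t ≡ 20 (mod 27), and since 7⁻¹ ≡ 4 (mod 27), t ≡ 26. Hence x ≡ 0 + 7·26 = 182 (mod 189).
From x ≡ 182 (mod 189) write x = 182 + 189t. Substituting into x ≡ 15 (mod 29) gives 189t ≡ 7 (mod 29), and since 15⁻¹ ≡ 2 (mod 29), t ≡ 14. Hence x ≡ 182 + 189·14 = 2828 (mod 5481).
From x ≡ 2828 (mod 5481) write x = 2828 + 5481t. Substituting into x ≡ 25 (mod 53) gives 5481t ≡ 6 (mod 53), and since 22⁻¹ ≡ 41 (mod 53), t ≡ 34. Hence x ≡ 2828 + 5481·34 = 189182 (mod 290493).

189182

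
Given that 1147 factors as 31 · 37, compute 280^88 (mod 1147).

900

Mod 31: 280 ≡ 1; by Fermat, exponent reduces to 88 mod 30 = 28; 1^28 ≡ 1 (mod 31).
Mod 37: 280 ≡ 21; by Fermat, exponent reduces to 88 mod 36 = 16; 21^16 ≡ 12 (mod 37).
Combine by CRT: x ≡ 1 (mod 31), x ≡ 12 (mod 37) ⇒ x ≡ 900 (mod 1147).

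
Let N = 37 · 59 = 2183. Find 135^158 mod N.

1431

Mod 37: 135 ≡ 24; by Fermat, exponent reduces to 158 mod 36 = 14; 24^14 ≡ 25 (mod 37).
Mod 59: 135 ≡ 17; by Fermat, exponent reduces to 158 mod 58 = 42; 17^42 ≡ 15 (mod 59).
Combine by CRT: x ≡ 25 (mod 37), x ≡ 15 (mod 59) ⇒ x ≡ 1431 (mod 2183).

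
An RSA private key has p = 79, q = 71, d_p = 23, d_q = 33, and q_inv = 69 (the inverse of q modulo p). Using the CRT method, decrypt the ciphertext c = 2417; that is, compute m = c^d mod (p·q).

m₁ = c^(d_p) mod p: c ≡ 47 (mod 79), and 47^23 mod 79 = 59.
m₂ = c^(d_q) mod q: c ≡ 3 (mod 71), and 3^33 mod 71 = 8.
h = q_inv·(m₁ − m₂) mod p = 69·(59 − 8) mod 79 = 43.
m = m₂ + h·q = 8 + 43·71 = 3061.

3061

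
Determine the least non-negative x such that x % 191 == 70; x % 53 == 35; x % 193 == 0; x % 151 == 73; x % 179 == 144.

The moduli are pairwise coprime; N = 191·53·193·151·179 = 52807611431.
N/191 = 276479641; 276479641 ≡ 74 (mod 191); 74·111 ≡ 1, so inverse 111.
N/53 = 996370027; 996370027 ≡ 25 (mod 53); 25·17 ≡ 1, so inverse 17.
N/193 = 273614567; 273614567 ≡ 11 (mod 193); 11·158 ≡ 1, so inverse 158.
N/151 = 349719281; 349719281 ≡ 110 (mod 151); 110·81 ≡ 1, so inverse 81.
N/179 = 295014589; 295014589 ≡ 35 (mod 179); 35·133 ≡ 1, so inverse 133.
x ≡ 70·276479641·111 + 35·996370027·17 + 0·273614567·158 + 73·349719281·81 + 144·295014589·133 = 10459096493716.
10459096493716 mod 52807611431 = 3189430378.

3189430378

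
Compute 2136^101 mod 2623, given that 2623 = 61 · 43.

306

Mod 61: 2136 ≡ 1; by Fermat, exponent reduces to 101 mod 60 = 41; 1^41 ≡ 1 (mod 61).
Mod 43: 2136 ≡ 29; by Fermat, exponent reduces to 101 mod 42 = 17; 29^17 ≡ 5 (mod 43).
Combine by CRT: x ≡ 1 (mod 61), x ≡ 5 (mod 43) ⇒ x ≡ 306 (mod 2623).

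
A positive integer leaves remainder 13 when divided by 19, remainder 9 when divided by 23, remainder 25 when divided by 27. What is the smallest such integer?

From m ≡ 13 (mod 19) write m = 13 + 19t. Substituting into m ≡ 9 (mod 23) gives 19t ≡ 19 (mod 23), and since 19⁻¹ ≡ 17 (mod 23), t ≡ 1. Hence m ≡ 13 + 19·1 = 32 (mod 437).
From m ≡ 32 (mod 437) write m = 32 + 437t. Substituting into m ≡ 25 (mod 27) gives 437t ≡ 20 (mod 27), and since 5⁻¹ ≡ 11 (mod 27), t ≡ 4. Hence m ≡ 32 + 437·4 = 1780 (mod 11799).

1780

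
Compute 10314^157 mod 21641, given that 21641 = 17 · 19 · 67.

Mod 17: 10314 ≡ 12; by Fermat, exponent reduces to 157 mod 16 = 13; 12^13 ≡ 14 (mod 17).
Mod 19: 10314 ≡ 16; by Fermat, exponent reduces to 157 mod 18 = 13; 16^13 ≡ 5 (mod 19).
Mod 67: 10314 ≡ 63; by Fermat, exponent reduces to 157 mod 66 = 25; 63^25 ≡ 20 (mod 67).
Combine by CRT: x ≡ 14 (mod 17), x ≡ 5 (mod 19), x ≡ 20 (mod 67) ⇒ x ≡ 20924 (mod 21641).

20924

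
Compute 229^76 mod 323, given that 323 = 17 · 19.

Mod 17: 229 ≡ 8; by Fermat, exponent reduces to 76 mod 16 = 12; 8^12 ≡ 16 (mod 17).
Mod 19: 229 ≡ 1; by Fermat, exponent reduces to 76 mod 18 = 4; 1^4 ≡ 1 (mod 19).
Combine by CRT: x ≡ 16 (mod 17), x ≡ 1 (mod 19) ⇒ x ≡ 305 (mod 323).

305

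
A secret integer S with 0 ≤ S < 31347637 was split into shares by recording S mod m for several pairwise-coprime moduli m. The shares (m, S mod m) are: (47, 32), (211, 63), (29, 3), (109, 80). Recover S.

The moduli are pairwise coprime; N = 47·211·29·109 = 31347637.
N/47 = 666971; 666971 ≡ 41 (mod 47); 41·39 ≡ 1, so inverse 39.
N/211 = 148567; 148567 ≡ 23 (mod 211); 23·156 ≡ 1, so inverse 156.
N/29 = 1080953; 1080953 ≡ 7 (mod 29); 7·25 ≡ 1, so inverse 25.
N/109 = 287593; 287593 ≡ 51 (mod 109); 51·62 ≡ 1, so inverse 62.
S ≡ 32·666971·39 + 63·148567·156 + 3·1080953·25 + 80·287593·62 = 3800029039.
3800029039 mod 31347637 = 6964962.

6964962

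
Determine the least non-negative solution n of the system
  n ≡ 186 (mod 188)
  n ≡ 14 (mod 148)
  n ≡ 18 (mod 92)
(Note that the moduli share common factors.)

gcd(188, 148) = 4 and 4 | (14 − 186), so the pair is consistent; merging gives n ≡ 5638 (mod 6956), where 6956 = lcm(188, 148).
gcd(6956, 92) = 4 and 4 | (18 − 5638), so the pair is consistent; merging gives n ≡ 96066 (mod 159988), where 159988 = lcm(6956, 92).
The solution is unique modulo lcm(188, 148, 92) = 159988.

96066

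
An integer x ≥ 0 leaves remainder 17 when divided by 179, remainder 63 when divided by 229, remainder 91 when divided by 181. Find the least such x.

3913673

From x ≡ 17 (mod 179) write x = 17 + 179t. Substituting into x ≡ 63 (mod 229) gives 179t ≡ 46 (mod 229), and since 179⁻¹ ≡ 87 (mod 229), t ≡ 109. Hence x ≡ 17 + 179·109 = 19528 (mod 40991).
From x ≡ 19528 (mod 40991) write x = 19528 + 40991t. Substituting into x ≡ 91 (mod 181) gives 40991t ≡ 111 (mod 181), and since 85⁻¹ ≡ 115 (mod 181), t ≡ 95. Hence x ≡ 19528 + 40991·95 = 3913673 (mod 7419371).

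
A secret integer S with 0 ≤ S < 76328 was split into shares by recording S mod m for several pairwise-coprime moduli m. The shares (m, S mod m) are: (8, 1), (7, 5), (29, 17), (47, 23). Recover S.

From S ≡ 1 (mod 8) write S = 1 + 8t. Substituting into S ≡ 5 (mod 7) gives 8t ≡ 4 (mod 7), and since 1⁻¹ ≡ 1 (mod 7), t ≡ 4. Hence S ≡ 1 + 8·4 = 33 (mod 56).
From S ≡ 33 (mod 56) write S = 33 + 56t. Substituting into S ≡ 17 (mod 29) gives 56t ≡ 13 (mod 29), and since 27⁻¹ ≡ 14 (mod 29), t ≡ 8. Hence S ≡ 33 + 56·8 = 481 (mod 1624).
From S ≡ 481 (mod 1624) write S = 481 + 1624t. Substituting into S ≡ 23 (mod 47) gives 1624t ≡ 12 (mod 47), and since 26⁻¹ ≡ 38 (mod 47), t ≡ 33. Hence S ≡ 481 + 1624·33 = 54073 (mod 76328).

54073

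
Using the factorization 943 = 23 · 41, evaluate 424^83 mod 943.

776

Mod 23: 424 ≡ 10; by Fermat, exponent reduces to 83 mod 22 = 17; 10^17 ≡ 17 (mod 23).
Mod 41: 424 ≡ 14; by Fermat, exponent reduces to 83 mod 40 = 3; 14^3 ≡ 38 (mod 41).
Combine by CRT: x ≡ 17 (mod 23), x ≡ 38 (mod 41) ⇒ x ≡ 776 (mod 943).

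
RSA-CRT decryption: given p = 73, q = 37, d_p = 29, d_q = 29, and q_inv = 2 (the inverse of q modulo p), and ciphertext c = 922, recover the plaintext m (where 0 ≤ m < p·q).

m₁ = c^(d_p) mod p: c ≡ 46 (mod 73), and 46^29 mod 73 = 46.
m₂ = c^(d_q) mod q: c ≡ 34 (mod 37), and 34^29 mod 37 = 9.
h = q_inv·(m₁ − m₂) mod p = 2·(46 − 9) mod 73 = 1.
m = m₂ + h·q = 9 + 1·37 = 46.

46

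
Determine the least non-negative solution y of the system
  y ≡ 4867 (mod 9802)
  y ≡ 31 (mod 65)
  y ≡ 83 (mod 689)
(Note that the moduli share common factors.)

2474971

gcd(9802, 65) = 13 and 13 | (31 − 4867), so the pair is consistent; merging gives y ≡ 24471 (mod 49010), where 49010 = lcm(9802, 65).
gcd(49010, 689) = 13 and 13 | (83 − 24471), so the pair is consistent; merging gives y ≡ 2474971 (mod 2597530), where 2597530 = lcm(49010, 689).
The solution is unique modulo lcm(9802, 65, 689) = 2597530.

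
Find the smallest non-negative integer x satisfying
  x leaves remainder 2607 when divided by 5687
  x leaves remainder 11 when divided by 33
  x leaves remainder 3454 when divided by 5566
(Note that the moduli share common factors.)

Combine the congruences pairwise.
gcd(5687, 33) = 11 and 11 | (11 − 2607), so the pair is consistent; merging gives x ≡ 8294 (mod 17061), where 17061 = lcm(5687, 33).
gcd(17061, 5566) = 121 and 121 | (3454 − 8294), so the pair is consistent; merging gives x ≡ 42416 (mod 784806), where 784806 = lcm(17061, 5566).
The solution is unique modulo lcm(5687, 33, 5566) = 784806.

42416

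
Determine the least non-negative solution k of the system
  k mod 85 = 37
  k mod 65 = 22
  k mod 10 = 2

Combine the congruences pairwise.
gcd(85, 65) = 5 and 5 | (22 − 37), so the pair is consistent; merging gives k ≡ 802 (mod 1105), where 1105 = lcm(85, 65).
gcd(1105, 10) = 5 and 5 | (2 − 802), so the pair is consistent; merging gives k ≡ 802 (mod 2210), where 2210 = lcm(1105, 10).
The solution is unique modulo lcm(85, 65, 10) = 2210.

802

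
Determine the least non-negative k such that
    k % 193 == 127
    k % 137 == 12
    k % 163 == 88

3211840

The moduli are pairwise coprime; N = 193·137·163 = 4309883.
N/193 = 22331; 22331 ≡ 136 (mod 193); 136·44 ≡ 1, so inverse 44.
N/137 = 31459; 31459 ≡ 86 (mod 137); 86·94 ≡ 1, so inverse 94.
N/163 = 26441; 26441 ≡ 35 (mod 163); 35·14 ≡ 1, so inverse 14.
k ≡ 127·22331·44 + 12·31459·94 + 88·26441·14 = 192846692.
192846692 mod 4309883 = 3211840.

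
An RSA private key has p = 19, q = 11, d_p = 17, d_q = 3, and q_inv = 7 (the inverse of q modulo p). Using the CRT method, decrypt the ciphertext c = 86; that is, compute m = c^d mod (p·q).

135

m₁ = c^(d_p) mod p: c ≡ 10 (mod 19), and 10^17 mod 19 = 2.
m₂ = c^(d_q) mod q: c ≡ 9 (mod 11), and 9^3 mod 11 = 3.
h = q_inv·(m₁ − m₂) mod p = 7·(2 − 3) mod 19 = 12.
m = m₂ + h·q = 3 + 12·11 = 135.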